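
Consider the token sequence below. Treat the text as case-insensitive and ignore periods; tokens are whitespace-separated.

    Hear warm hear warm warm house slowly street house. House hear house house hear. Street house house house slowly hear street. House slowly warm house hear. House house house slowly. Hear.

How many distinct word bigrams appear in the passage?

31 tokens → 30 bigram windows in total.
Repeated bigrams (each contributes count−1 duplicates):
  house house: 6
  house slowly: 4
  house hear: 3
  street house: 3
  hear house: 2
  hear street: 2
  hear warm: 2
  slowly hear: 2
  … (1 more repeated)
17 duplicate windows → 30 − 17 = 13 distinct.

13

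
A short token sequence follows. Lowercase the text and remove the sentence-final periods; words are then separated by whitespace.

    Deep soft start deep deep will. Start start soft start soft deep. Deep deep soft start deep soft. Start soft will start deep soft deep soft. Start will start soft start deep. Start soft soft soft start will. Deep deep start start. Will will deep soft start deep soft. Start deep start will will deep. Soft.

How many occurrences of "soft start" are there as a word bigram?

9

Scanning the 55 overlapping bigram windows for "soft start":
  position 2–3: soft start
  position 9–10: soft start
  position 15–16: soft start
  position 18–19: soft start
  position 26–27: soft start
  position 30–31: soft start
  position 36–37: soft start
  position 46–47: soft start
  position 49–50: soft start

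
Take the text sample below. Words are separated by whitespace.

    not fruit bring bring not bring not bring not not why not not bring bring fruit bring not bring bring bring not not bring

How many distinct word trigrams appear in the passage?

15

24 tokens → 22 trigram windows in total.
Repeated trigrams (each contributes count−1 duplicates):
  bring not bring: 3
  bring bring not: 2
  bring not not: 2
  not bring bring: 2
  not bring not: 2
  not not bring: 2
7 duplicate windows → 22 − 7 = 15 distinct.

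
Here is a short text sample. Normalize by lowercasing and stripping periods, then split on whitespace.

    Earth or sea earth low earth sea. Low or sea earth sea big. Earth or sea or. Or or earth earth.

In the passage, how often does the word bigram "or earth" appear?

Scanning the 20 overlapping bigram windows for "or earth":
  position 19–20: or earth

1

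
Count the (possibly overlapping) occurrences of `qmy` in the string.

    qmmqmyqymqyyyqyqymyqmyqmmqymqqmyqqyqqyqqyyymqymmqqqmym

Sliding a length-3 window over the 54 characters (52 positions):
  position 4–6: qmy
  position 20–22: qmy
  position 30–32: qmy
  position 51–53: qmy

4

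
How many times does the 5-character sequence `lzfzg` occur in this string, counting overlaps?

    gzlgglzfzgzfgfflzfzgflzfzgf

3

Sliding a length-5 window over the 27 characters (23 positions):
  position 6–10: lzfzg
  position 16–20: lzfzg
  position 22–26: lzfzg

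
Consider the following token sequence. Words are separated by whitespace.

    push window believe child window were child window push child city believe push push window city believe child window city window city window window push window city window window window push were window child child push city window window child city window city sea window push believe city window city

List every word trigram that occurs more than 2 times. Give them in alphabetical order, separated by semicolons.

city window city; city window window; window city window

Trigram counts meeting the condition (more than 2 times):
  city window city: 3
  city window window: 3
  window city window: 3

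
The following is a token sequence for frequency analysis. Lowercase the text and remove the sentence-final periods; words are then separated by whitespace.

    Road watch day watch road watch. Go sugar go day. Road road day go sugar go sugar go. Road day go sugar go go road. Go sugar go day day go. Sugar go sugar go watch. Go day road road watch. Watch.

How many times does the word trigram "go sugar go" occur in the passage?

7

Scanning the 40 overlapping trigram windows for "go sugar go":
  position 7–9: go sugar go
  position 14–16: go sugar go
  position 16–18: go sugar go
  position 21–23: go sugar go
  position 26–28: go sugar go
  position 31–33: go sugar go
  position 33–35: go sugar go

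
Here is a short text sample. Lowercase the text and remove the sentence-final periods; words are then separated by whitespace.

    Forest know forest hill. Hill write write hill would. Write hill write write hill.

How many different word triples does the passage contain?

14 tokens → 12 trigram windows in total.
Repeated trigrams (each contributes count−1 duplicates):
  hill write write: 2
  write write hill: 2
2 duplicate windows → 12 − 2 = 10 distinct.

10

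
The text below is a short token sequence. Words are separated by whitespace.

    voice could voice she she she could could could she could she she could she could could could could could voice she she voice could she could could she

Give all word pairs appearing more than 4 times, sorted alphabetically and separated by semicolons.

Bigram counts meeting the condition (more than 4 times):
  could could: 7
  could she: 5
  she could: 5

could could; could she; she could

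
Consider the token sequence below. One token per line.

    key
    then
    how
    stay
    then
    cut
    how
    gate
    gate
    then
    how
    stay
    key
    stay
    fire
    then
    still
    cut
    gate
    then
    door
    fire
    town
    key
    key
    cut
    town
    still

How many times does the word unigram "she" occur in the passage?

Scanning the 28 tokens for "she":
  (none found)

0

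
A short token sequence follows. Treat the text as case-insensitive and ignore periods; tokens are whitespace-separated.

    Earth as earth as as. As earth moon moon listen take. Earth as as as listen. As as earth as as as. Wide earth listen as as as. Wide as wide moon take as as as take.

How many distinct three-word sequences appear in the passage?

25

37 tokens → 35 trigram windows in total.
Repeated trigrams (each contributes count−1 duplicates):
  as as as: 5
  earth as as: 3
  as as earth: 2
  as as wide: 2
  as earth as: 2
  listen as as: 2
10 duplicate windows → 35 − 10 = 25 distinct.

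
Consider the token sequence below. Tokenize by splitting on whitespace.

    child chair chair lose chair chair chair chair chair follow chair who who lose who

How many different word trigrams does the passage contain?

11

15 tokens → 13 trigram windows in total.
Repeated trigrams (each contributes count−1 duplicates):
  chair chair chair: 3
2 duplicate windows → 13 − 2 = 11 distinct.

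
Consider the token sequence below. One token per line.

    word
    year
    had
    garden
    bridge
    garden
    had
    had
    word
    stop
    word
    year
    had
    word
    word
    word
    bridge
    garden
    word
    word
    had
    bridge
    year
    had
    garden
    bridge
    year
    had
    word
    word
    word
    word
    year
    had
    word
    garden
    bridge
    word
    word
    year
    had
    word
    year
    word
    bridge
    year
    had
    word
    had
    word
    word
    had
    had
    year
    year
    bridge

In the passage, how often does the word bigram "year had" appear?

7

Scanning the 55 overlapping bigram windows for "year had":
  position 2–3: year had
  position 12–13: year had
  position 23–24: year had
  position 27–28: year had
  position 33–34: year had
  position 40–41: year had
  position 46–47: year had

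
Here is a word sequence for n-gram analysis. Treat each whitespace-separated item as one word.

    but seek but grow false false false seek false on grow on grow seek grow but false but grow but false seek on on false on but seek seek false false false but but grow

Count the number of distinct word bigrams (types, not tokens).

21

35 tokens → 34 bigram windows in total.
Repeated bigrams (each contributes count−1 duplicates):
  false false: 4
  but grow: 3
  but false: 2
  but seek: 2
  false but: 2
  false on: 2
  false seek: 2
  grow but: 2
  … (2 more repeated)
13 duplicate windows → 34 − 13 = 21 distinct.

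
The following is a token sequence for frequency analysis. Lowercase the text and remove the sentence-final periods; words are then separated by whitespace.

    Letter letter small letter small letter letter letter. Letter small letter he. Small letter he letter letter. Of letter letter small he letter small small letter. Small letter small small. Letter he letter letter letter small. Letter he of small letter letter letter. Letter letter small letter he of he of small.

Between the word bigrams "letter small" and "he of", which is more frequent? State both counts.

"letter small": 9 occurrences
"he of": 3 occurrences

"letter small" (9 vs 3)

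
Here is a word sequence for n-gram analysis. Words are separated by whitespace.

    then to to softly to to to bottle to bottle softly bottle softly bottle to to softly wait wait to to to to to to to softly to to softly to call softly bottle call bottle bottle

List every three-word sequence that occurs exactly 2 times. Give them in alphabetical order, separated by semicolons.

Trigram counts meeting the condition (exactly 2 times):
  bottle softly bottle: 2
  softly to to: 2

bottle softly bottle; softly to to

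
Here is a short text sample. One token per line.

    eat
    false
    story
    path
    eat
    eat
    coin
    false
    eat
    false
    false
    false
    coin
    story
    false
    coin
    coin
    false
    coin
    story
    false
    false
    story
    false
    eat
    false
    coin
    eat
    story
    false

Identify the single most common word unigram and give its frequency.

Unigram frequencies (highest first):
  false: 12
  eat: 6
  coin: 6
  story: 5
  path: 1

"false", 12 times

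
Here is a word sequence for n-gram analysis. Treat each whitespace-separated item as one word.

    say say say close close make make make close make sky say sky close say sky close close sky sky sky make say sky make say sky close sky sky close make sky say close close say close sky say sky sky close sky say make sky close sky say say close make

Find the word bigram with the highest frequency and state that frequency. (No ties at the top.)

Bigram frequencies (highest first):
  sky close: 6
  sky say: 5
  say sky: 5
  close sky: 5
  say close: 4
  close make: 4
  … (10 more, each ≤ 4)

"sky close", 6 times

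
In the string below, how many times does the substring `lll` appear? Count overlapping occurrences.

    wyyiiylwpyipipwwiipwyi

0

Sliding a length-3 window over the 22 characters (20 positions):
  (no match at any position)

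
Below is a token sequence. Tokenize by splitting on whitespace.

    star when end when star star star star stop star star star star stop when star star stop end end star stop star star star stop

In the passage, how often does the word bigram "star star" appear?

Scanning the 25 overlapping bigram windows for "star star":
  position 5–6: star star
  position 6–7: star star
  position 7–8: star star
  position 10–11: star star
  position 11–12: star star
  position 12–13: star star
  position 16–17: star star
  position 23–24: star star
  position 24–25: star star

9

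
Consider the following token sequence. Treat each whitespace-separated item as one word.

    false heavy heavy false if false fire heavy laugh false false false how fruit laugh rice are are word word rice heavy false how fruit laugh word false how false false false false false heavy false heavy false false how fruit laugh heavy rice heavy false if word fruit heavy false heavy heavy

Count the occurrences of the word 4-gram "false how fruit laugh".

Scanning the 50 overlapping 4-gram windows for "false how fruit laugh":
  position 12–15: false how fruit laugh
  position 23–26: false how fruit laugh
  position 39–42: false how fruit laugh

3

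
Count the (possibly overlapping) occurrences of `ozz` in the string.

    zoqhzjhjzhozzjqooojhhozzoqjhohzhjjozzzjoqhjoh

3

Sliding a length-3 window over the 45 characters (43 positions):
  position 11–13: ozz
  position 22–24: ozz
  position 35–37: ozz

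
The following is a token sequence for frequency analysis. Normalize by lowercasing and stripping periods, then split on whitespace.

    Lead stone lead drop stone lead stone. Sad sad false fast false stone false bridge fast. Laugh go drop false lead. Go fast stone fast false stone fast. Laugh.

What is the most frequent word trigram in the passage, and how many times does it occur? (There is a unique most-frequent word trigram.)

"fast false stone", 2 times

Trigram frequencies (highest first):
  fast false stone: 2
  lead stone lead: 1
  stone lead drop: 1
  lead drop stone: 1
  drop stone lead: 1
  stone lead stone: 1
  … (20 more, each ≤ 1)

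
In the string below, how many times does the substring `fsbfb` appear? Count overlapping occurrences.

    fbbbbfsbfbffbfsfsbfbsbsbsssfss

2

Sliding a length-5 window over the 30 characters (26 positions):
  position 6–10: fsbfb
  position 16–20: fsbfb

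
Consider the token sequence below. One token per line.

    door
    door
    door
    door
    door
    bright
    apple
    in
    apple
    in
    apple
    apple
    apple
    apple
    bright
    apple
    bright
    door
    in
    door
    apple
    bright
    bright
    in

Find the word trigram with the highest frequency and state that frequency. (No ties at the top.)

"door door door", 3 times

Trigram frequencies (highest first):
  door door door: 3
  apple in apple: 2
  apple apple apple: 2
  door door bright: 1
  door bright apple: 1
  bright apple in: 1
  … (12 more, each ≤ 1)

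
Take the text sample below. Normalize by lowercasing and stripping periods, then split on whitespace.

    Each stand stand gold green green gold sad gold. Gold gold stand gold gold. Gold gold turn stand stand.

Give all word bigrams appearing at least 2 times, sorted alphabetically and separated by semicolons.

gold gold; stand gold; stand stand

Bigram counts meeting the condition (at least 2 times):
  gold gold: 5
  stand gold: 2
  stand stand: 2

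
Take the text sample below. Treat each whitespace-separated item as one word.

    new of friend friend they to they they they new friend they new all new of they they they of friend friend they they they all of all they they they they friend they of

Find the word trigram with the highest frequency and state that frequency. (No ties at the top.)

Trigram frequencies (highest first):
  they they they: 5
  of friend friend: 2
  friend friend they: 2
  new of friend: 1
  friend they to: 1
  they to they: 1
  … (21 more, each ≤ 1)

"they they they", 5 times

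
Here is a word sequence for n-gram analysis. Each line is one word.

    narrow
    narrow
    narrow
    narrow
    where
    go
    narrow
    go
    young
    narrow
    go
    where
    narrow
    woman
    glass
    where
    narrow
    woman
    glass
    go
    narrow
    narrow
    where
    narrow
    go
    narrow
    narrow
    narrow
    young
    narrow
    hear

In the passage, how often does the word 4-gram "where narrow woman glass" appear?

Scanning the 28 overlapping 4-gram windows for "where narrow woman glass":
  position 12–15: where narrow woman glass
  position 16–19: where narrow woman glass

2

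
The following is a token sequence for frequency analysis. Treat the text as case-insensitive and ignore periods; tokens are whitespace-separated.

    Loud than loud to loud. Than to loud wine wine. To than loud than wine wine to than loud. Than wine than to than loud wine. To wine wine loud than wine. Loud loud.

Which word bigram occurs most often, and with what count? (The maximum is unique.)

"loud than", 5 times

Bigram frequencies (highest first):
  loud than: 5
  than loud: 4
  wine wine: 3
  wine to: 3
  to than: 3
  than wine: 3
  … (8 more, each ≤ 2)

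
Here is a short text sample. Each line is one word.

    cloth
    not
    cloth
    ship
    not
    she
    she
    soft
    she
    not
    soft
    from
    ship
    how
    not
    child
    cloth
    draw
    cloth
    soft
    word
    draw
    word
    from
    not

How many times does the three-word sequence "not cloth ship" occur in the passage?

Scanning the 23 overlapping trigram windows for "not cloth ship":
  position 2–4: not cloth ship

1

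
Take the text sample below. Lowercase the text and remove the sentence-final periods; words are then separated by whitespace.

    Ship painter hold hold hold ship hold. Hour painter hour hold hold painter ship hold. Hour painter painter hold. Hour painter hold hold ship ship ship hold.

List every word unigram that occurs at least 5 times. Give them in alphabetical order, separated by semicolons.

hold; painter; ship

Unigram counts meeting the condition (at least 5 times):
  hold: 11
  painter: 6
  ship: 6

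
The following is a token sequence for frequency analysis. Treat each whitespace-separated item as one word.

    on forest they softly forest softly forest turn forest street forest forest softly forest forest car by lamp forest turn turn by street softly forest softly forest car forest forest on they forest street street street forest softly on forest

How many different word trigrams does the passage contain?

35

40 tokens → 38 trigram windows in total.
Repeated trigrams (each contributes count−1 duplicates):
  forest softly forest: 3
  softly forest softly: 2
3 duplicate windows → 38 − 3 = 35 distinct.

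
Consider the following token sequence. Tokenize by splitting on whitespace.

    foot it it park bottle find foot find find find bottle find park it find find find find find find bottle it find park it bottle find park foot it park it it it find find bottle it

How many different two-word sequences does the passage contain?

38 tokens → 37 bigram windows in total.
Repeated bigrams (each contributes count−1 duplicates):
  find find: 8
  bottle find: 3
  find bottle: 3
  find park: 3
  it find: 3
  it it: 3
  park it: 3
  bottle it: 2
  … (2 more repeated)
22 duplicate windows → 37 − 22 = 15 distinct.

15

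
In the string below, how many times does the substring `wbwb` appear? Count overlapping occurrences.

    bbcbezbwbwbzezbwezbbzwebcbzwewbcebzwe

1

Sliding a length-4 window over the 37 characters (34 positions):
  position 8–11: wbwb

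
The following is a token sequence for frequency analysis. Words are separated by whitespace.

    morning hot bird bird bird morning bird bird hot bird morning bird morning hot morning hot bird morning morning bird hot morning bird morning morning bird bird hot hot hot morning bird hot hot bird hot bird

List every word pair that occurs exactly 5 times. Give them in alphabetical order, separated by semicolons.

Bigram counts meeting the condition (exactly 5 times):
  bird hot: 5
  bird morning: 5
  hot bird: 5

bird hot; bird morning; hot bird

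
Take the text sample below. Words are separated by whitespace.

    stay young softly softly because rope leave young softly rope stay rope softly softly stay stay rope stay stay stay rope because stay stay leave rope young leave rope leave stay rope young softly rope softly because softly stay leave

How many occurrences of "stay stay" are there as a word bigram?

Scanning the 39 overlapping bigram windows for "stay stay":
  position 15–16: stay stay
  position 18–19: stay stay
  position 19–20: stay stay
  position 23–24: stay stay

4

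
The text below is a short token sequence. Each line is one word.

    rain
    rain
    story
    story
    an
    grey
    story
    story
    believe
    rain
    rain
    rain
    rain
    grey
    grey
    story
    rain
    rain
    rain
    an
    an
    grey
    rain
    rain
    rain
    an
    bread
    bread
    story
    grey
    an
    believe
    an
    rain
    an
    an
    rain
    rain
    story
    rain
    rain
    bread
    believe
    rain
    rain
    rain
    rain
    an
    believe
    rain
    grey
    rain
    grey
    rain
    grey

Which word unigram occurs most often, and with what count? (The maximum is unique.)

"rain", 24 times

Unigram frequencies (highest first):
  rain: 24
  an: 9
  grey: 8
  story: 7
  believe: 4
  bread: 3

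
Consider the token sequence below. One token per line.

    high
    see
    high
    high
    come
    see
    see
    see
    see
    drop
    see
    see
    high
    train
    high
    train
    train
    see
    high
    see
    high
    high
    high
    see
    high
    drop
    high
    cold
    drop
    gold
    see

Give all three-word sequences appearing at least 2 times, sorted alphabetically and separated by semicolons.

high see high; see high high; see see see

Trigram counts meeting the condition (at least 2 times):
  high see high: 3
  see high high: 2
  see see see: 2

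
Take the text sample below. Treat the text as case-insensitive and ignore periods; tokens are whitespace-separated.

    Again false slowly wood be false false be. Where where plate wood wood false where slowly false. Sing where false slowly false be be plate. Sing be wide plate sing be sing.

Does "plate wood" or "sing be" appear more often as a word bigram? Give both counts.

"plate wood": 1 occurrence
"sing be": 2 occurrences

"sing be" (2 vs 1)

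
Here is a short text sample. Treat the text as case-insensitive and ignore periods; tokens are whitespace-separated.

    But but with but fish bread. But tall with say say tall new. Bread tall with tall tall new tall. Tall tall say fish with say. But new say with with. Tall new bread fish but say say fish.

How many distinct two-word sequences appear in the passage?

28

39 tokens → 38 bigram windows in total.
Repeated bigrams (each contributes count−1 duplicates):
  tall new: 3
  tall tall: 3
  new bread: 2
  say fish: 2
  say say: 2
  tall with: 2
  with say: 2
  with tall: 2
10 duplicate windows → 38 − 10 = 28 distinct.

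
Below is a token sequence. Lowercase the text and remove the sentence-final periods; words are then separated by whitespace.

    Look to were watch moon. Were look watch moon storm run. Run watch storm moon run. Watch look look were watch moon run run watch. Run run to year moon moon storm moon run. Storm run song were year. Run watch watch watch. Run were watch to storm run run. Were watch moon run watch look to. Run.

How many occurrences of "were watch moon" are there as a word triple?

3

Scanning the 56 overlapping trigram windows for "were watch moon":
  position 3–5: were watch moon
  position 20–22: were watch moon
  position 51–53: were watch moon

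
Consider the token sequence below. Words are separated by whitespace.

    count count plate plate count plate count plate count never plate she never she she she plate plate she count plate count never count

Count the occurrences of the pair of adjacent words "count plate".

4

Scanning the 23 overlapping bigram windows for "count plate":
  position 2–3: count plate
  position 5–6: count plate
  position 7–8: count plate
  position 20–21: count plate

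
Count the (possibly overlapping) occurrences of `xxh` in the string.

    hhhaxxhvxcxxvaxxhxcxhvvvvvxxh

Sliding a length-3 window over the 29 characters (27 positions):
  position 5–7: xxh
  position 15–17: xxh
  position 27–29: xxh

3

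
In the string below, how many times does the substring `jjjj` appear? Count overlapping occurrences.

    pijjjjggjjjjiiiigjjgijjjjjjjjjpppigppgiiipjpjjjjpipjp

Sliding a length-4 window over the 53 characters (50 positions):
  position 3–6: jjjj
  position 9–12: jjjj
  position 22–25: jjjj
  position 23–26: jjjj
  position 24–27: jjjj
  position 25–28: jjjj
  position 26–29: jjjj
  position 27–30: jjjj
  position 45–48: jjjj

9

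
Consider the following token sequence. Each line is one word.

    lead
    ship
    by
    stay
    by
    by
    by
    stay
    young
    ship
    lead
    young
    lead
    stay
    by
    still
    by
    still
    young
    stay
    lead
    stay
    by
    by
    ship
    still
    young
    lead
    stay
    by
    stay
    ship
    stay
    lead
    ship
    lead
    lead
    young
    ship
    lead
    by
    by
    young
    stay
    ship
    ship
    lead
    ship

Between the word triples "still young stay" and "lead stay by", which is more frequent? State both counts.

"lead stay by" (3 vs 1)

"still young stay": 1 occurrence
"lead stay by": 3 occurrences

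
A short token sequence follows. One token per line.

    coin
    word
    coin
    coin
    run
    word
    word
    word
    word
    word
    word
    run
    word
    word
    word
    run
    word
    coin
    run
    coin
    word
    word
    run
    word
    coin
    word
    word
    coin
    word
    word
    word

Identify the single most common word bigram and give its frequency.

Bigram frequencies (highest first):
  word word: 11
  coin word: 4
  word coin: 4
  run word: 4
  word run: 3
  coin run: 2
  … (2 more, each ≤ 1)

"word word", 11 times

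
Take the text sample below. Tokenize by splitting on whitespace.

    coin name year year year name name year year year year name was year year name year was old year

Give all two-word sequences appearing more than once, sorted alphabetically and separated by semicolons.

Bigram counts meeting the condition (more than once):
  name year: 3
  year name: 3
  year year: 6

name year; year name; year year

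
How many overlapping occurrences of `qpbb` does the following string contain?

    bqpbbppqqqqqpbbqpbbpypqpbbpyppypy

Sliding a length-4 window over the 33 characters (30 positions):
  position 2–5: qpbb
  position 12–15: qpbb
  position 16–19: qpbb
  position 23–26: qpbb

4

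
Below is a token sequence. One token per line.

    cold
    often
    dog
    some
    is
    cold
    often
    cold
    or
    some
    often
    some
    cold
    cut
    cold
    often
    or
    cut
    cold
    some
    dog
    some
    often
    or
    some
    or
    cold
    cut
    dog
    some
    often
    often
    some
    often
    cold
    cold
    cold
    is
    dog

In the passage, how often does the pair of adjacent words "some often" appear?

Scanning the 38 overlapping bigram windows for "some often":
  position 10–11: some often
  position 22–23: some often
  position 30–31: some often
  position 33–34: some often

4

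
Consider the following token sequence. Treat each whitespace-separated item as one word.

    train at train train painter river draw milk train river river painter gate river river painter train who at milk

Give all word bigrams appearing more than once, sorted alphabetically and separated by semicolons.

Bigram counts meeting the condition (more than once):
  river painter: 2
  river river: 2

river painter; river river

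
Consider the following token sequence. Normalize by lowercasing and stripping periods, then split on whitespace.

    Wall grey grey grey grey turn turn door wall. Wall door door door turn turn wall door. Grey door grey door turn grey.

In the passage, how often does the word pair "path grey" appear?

0

Scanning the 22 overlapping bigram windows for "path grey":
  (none found)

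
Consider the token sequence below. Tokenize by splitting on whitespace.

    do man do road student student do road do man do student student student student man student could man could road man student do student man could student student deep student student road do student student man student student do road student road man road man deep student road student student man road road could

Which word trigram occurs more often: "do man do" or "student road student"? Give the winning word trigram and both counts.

"do man do" (2 vs 1)

"do man do": 2 occurrences
"student road student": 1 occurrence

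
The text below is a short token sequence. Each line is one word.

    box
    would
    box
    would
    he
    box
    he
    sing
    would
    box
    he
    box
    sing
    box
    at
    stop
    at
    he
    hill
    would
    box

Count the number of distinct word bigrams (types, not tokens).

21 tokens → 20 bigram windows in total.
Repeated bigrams (each contributes count−1 duplicates):
  would box: 3
  box he: 2
  box would: 2
  he box: 2
5 duplicate windows → 20 − 5 = 15 distinct.

15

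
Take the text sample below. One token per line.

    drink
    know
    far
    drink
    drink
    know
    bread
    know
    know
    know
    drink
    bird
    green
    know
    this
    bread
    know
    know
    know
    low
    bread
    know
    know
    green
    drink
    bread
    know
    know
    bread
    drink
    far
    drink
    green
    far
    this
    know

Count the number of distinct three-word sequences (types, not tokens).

36 tokens → 34 trigram windows in total.
Repeated trigrams (each contributes count−1 duplicates):
  bread know know: 4
  know know know: 2
4 duplicate windows → 34 − 4 = 30 distinct.

30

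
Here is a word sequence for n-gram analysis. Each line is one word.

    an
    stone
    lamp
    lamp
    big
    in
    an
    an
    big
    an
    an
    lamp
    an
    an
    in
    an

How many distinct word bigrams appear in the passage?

16 tokens → 15 bigram windows in total.
Repeated bigrams (each contributes count−1 duplicates):
  an an: 3
  in an: 2
3 duplicate windows → 15 − 3 = 12 distinct.

12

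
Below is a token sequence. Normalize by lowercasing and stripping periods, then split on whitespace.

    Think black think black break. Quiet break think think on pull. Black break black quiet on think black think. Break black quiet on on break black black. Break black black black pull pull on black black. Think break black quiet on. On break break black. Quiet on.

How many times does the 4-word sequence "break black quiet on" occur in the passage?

Scanning the 44 overlapping 4-gram windows for "break black quiet on":
  position 13–16: break black quiet on
  position 20–23: break black quiet on
  position 38–41: break black quiet on
  position 44–47: break black quiet on

4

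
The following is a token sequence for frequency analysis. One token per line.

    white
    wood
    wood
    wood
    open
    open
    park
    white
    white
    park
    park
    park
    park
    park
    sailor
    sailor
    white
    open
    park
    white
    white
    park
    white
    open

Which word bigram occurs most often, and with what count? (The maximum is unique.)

"park park", 4 times

Bigram frequencies (highest first):
  park park: 4
  park white: 3
  wood wood: 2
  open park: 2
  white white: 2
  white park: 2
  … (7 more, each ≤ 2)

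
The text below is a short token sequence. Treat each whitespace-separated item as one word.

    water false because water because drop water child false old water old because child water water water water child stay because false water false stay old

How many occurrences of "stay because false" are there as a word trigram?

1

Scanning the 24 overlapping trigram windows for "stay because false":
  position 20–22: stay because false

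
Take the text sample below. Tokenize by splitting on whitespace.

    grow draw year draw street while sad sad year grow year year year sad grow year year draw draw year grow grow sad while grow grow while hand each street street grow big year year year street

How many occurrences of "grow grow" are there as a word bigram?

2

Scanning the 36 overlapping bigram windows for "grow grow":
  position 21–22: grow grow
  position 25–26: grow grow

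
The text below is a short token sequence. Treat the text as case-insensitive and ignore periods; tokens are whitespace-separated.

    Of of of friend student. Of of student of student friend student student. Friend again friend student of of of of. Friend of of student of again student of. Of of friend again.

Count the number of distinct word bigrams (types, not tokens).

33 tokens → 32 bigram windows in total.
Repeated bigrams (each contributes count−1 duplicates):
  of of: 9
  student of: 5
  friend student: 3
  of friend: 3
  of student: 3
  friend again: 2
  student friend: 2
20 duplicate windows → 32 − 20 = 12 distinct.

12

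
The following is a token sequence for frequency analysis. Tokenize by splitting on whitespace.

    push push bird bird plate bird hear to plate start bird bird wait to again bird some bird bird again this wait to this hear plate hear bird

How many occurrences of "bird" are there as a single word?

9

Scanning the 28 tokens for "bird":
  position 3: bird
  position 4: bird
  position 6: bird
  position 11: bird
  position 12: bird
  position 16: bird
  position 18: bird
  position 19: bird
  position 28: bird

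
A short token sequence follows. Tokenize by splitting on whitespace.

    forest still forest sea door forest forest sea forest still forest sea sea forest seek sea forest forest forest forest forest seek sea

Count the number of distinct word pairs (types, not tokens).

23 tokens → 22 bigram windows in total.
Repeated bigrams (each contributes count−1 duplicates):
  forest forest: 5
  forest sea: 3
  sea forest: 3
  forest seek: 2
  forest still: 2
  seek sea: 2
  still forest: 2
12 duplicate windows → 22 − 12 = 10 distinct.

10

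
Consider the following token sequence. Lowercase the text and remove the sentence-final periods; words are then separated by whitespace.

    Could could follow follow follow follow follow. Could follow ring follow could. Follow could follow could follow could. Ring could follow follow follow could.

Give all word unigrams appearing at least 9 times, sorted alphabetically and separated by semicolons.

could; follow

Unigram counts meeting the condition (at least 9 times):
  could: 9
  follow: 13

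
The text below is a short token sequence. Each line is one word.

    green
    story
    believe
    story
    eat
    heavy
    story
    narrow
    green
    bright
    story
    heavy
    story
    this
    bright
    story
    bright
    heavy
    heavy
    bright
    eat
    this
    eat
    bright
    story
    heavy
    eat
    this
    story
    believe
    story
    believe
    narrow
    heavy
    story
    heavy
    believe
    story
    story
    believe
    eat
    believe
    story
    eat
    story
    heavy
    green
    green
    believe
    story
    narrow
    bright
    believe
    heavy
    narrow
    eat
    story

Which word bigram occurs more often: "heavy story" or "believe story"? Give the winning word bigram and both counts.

"heavy story": 3 occurrences
"believe story": 5 occurrences

"believe story" (5 vs 3)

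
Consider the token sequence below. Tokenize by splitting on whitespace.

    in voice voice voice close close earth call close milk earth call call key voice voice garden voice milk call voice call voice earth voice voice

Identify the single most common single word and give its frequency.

Unigram frequencies (highest first):
  voice: 10
  call: 5
  close: 3
  earth: 3
  milk: 2
  in: 1
  … (2 more, each ≤ 1)

"voice", 10 times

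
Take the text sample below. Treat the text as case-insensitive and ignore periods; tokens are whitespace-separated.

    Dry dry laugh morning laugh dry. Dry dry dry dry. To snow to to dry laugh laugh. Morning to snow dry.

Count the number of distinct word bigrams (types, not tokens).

21 tokens → 20 bigram windows in total.
Repeated bigrams (each contributes count−1 duplicates):
  dry dry: 5
  dry laugh: 2
  laugh morning: 2
  to snow: 2
7 duplicate windows → 20 − 7 = 13 distinct.

13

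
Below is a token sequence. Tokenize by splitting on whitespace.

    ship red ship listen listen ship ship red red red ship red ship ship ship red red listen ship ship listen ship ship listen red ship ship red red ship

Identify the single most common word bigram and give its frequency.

"ship ship", 6 times

Bigram frequencies (highest first):
  ship ship: 6
  ship red: 5
  red ship: 5
  red red: 4
  ship listen: 3
  listen ship: 3
  … (3 more, each ≤ 1)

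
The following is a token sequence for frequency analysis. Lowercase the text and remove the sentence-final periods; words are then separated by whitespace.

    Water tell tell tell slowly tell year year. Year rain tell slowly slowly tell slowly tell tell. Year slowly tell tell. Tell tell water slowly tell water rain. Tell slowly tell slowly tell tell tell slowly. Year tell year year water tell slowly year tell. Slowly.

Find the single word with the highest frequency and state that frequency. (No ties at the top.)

"tell", 21 times

Unigram frequencies (highest first):
  tell: 21
  slowly: 11
  year: 8
  water: 4
  rain: 2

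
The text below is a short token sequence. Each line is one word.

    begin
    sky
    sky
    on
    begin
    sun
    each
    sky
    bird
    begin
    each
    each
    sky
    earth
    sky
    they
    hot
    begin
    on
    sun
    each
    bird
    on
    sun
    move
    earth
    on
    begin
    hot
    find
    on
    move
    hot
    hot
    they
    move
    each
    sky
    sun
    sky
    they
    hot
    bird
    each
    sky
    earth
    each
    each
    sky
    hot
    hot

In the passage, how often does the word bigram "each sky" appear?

Scanning the 50 overlapping bigram windows for "each sky":
  position 7–8: each sky
  position 12–13: each sky
  position 37–38: each sky
  position 44–45: each sky
  position 48–49: each sky

5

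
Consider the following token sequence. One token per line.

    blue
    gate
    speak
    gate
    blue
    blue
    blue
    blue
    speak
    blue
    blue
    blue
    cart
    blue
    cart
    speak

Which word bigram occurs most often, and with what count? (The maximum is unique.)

Bigram frequencies (highest first):
  blue blue: 5
  blue cart: 2
  blue gate: 1
  gate speak: 1
  speak gate: 1
  gate blue: 1
  … (4 more, each ≤ 1)

"blue blue", 5 times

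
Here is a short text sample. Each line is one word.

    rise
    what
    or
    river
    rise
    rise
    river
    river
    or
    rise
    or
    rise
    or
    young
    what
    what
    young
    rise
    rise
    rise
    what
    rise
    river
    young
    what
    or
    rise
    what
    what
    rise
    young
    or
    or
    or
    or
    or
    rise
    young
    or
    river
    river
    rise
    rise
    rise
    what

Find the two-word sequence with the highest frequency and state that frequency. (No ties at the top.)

"rise rise", 5 times

Bigram frequencies (highest first):
  rise rise: 5
  rise what: 4
  or rise: 4
  or or: 4
  what or: 2
  or river: 2
  … (14 more, each ≤ 2)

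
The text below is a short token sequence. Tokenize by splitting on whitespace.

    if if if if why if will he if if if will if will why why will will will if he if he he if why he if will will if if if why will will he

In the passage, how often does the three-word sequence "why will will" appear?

2

Scanning the 35 overlapping trigram windows for "why will will":
  position 16–18: why will will
  position 34–36: why will will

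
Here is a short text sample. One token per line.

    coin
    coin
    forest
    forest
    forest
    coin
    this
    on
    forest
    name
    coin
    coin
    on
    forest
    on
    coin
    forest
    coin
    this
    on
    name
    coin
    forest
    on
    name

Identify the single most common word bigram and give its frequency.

Bigram frequencies (highest first):
  coin forest: 3
  coin coin: 2
  forest forest: 2
  forest coin: 2
  coin this: 2
  this on: 2
  … (7 more, each ≤ 2)

"coin forest", 3 times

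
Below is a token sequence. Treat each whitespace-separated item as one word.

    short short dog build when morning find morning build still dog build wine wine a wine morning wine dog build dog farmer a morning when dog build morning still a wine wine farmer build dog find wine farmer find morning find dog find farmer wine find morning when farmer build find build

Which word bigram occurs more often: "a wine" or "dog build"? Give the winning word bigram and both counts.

"a wine": 2 occurrences
"dog build": 4 occurrences

"dog build" (4 vs 2)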